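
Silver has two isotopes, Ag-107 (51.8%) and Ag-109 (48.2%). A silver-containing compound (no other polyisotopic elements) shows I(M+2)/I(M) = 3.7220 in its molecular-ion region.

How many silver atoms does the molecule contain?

For n independent Ag atoms, I(M+2)/I(M) = n · (abundance Ag-109) / (abundance Ag-107) = n · 0.482/0.518.
n = 3.7220 × 0.518/0.482 = 4.00 ≈ 4

4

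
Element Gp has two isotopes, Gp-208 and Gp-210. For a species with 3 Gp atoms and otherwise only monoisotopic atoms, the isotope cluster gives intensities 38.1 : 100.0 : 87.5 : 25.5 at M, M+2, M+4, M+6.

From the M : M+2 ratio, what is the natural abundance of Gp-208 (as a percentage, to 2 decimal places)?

53.34%

If p is the fraction of Gp that is Gp-208, then I(M+2)/I(M) = [C(3,1)·p^2·(1−p)] / p^3 = 3·(1−p)/p = 100.0/38.1 = 2.6247
(1−p)/p = 2.6247/3 = 0.8749  ⇒  p = 1/(1 + 0.8749) = 0.5334
Gp-208: 53.34%, Gp-210: 46.66%.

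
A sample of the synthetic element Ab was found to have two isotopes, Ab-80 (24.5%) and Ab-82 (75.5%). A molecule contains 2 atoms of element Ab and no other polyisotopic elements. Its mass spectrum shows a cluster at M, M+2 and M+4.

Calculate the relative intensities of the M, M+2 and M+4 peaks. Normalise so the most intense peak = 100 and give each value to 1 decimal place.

10.5 : 64.9 : 100.0

Each Ab atom is independently Ab-80 (p = 0.245) or Ab-82 (q = 0.755); the cluster is the binomial expansion (p + q)^2.
P(M) = 0.245^2 = 0.060025
P(M+2) = 2 × 0.245^1 × 0.755^1 = 0.369950
P(M+4) = 0.755^2 = 0.570025
The M+4 peak is largest (0.570025); scaling to 100 gives 10.5 : 64.9 : 100.0.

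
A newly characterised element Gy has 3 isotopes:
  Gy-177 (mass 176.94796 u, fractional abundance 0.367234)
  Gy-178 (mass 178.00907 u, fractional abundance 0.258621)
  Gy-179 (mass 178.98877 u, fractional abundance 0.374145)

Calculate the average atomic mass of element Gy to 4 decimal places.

The abundance-weighted mean is 0.367234 × 176.94796 + 0.258621 × 178.00907 + 0.374145 × 178.98877
= 64.981307 + 46.036884 + 66.967753 = 177.985944 u

177.9859 u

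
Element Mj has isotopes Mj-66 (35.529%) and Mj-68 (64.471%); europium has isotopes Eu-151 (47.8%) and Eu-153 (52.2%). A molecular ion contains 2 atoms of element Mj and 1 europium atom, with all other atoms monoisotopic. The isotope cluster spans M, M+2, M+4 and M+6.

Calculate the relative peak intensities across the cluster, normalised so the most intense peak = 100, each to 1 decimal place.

13.8 : 65.1 : 100.0 : 49.6

Element Mj pattern (n=2): 0.12623098 : 0.45811803 : 0.41565098
Europium pattern (n=1): 0.4780 : 0.5220
Convolve the two distributions (both contribute in 2-u steps):
  M: 0.12623098×0.4780 = 0.060338
  M+2: 0.12623098×0.5220 + 0.45811803×0.4780 = 0.284873
  M+4: 0.45811803×0.5220 + 0.41565098×0.4780 = 0.437819
  M+6: 0.41565098×0.5220 = 0.216970
Scale to base peak (0.437819) = 100: 13.8 : 65.1 : 100.0 : 49.6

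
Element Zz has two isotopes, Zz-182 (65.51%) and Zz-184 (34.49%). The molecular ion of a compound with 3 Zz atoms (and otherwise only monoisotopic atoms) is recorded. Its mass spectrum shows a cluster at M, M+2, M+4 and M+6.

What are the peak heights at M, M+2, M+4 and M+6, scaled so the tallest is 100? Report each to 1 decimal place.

The 3 Zz atoms are independent, so intensities follow the terms of (0.6551 + 0.3449)^3.
P(M) = 0.6551^3 = 0.281140
P(M+2) = 3 × 0.6551^2 × 0.3449^1 = 0.444048
P(M+4) = 3 × 0.6551^1 × 0.3449^2 = 0.233784
P(M+6) = 0.3449^3 = 0.041028
The M+2 peak is largest (0.444048); scaling to 100 gives 63.3 : 100.0 : 52.6 : 9.2.

63.3 : 100.0 : 52.6 : 9.2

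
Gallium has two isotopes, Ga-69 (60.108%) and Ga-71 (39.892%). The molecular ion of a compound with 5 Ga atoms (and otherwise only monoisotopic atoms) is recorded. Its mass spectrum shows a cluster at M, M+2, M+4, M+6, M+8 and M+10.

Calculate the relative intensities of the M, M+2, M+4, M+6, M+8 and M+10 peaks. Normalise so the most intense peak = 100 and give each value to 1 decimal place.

Each Ga atom is independently Ga-69 (p = 0.60108) or Ga-71 (q = 0.39892); the cluster is the binomial expansion (p + q)^5.
P(M) = 0.60108^5 = 0.078462
P(M+2) = 5 × 0.60108^4 × 0.39892^1 = 0.260366
P(M+4) = 10 × 0.60108^3 × 0.39892^2 = 0.345596
P(M+6) = 10 × 0.60108^2 × 0.39892^3 = 0.229362
P(M+8) = 5 × 0.60108^1 × 0.39892^4 = 0.076111
P(M+10) = 0.39892^5 = 0.010103
The M+4 peak is largest (0.345596); scaling to 100 gives 22.7 : 75.3 : 100.0 : 66.4 : 22.0 : 2.9.

22.7 : 75.3 : 100.0 : 66.4 : 22.0 : 2.9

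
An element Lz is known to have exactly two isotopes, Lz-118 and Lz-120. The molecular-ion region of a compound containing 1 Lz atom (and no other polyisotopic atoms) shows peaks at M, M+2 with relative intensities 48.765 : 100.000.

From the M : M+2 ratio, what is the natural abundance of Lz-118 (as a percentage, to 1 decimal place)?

Let p = fractional abundance of Lz-118. I(M+2)/I(M) = [C(1,1)·p^0·(1−p)] / p^1 = 1·(1−p)/p = 100.000/48.765 = 2.0507
(1−p)/p = 2.0507/1 = 2.0507  ⇒  p = 1/(1 + 2.0507) = 0.3278
Lz-118: 32.8%, Lz-120: 67.2%.

32.8%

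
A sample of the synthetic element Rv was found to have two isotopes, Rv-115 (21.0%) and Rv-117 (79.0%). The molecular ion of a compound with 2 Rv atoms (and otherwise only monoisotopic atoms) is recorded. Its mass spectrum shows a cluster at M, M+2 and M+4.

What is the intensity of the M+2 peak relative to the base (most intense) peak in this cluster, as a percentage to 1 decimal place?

(0.210 + 0.790)^2 gives M 0.0441, M+2 0.3318, M+4 0.6241; the largest is M+4.
P(M+4) = C(2,2) × 0.210^0 × 0.790^2 = 1 × 1.0000 × 0.6241 = 0.624100 (base)
P(M+2) = C(2,1) × 0.210^1 × 0.790^1 = 2 × 0.2100 × 0.7900 = 0.331800
Relative intensity = 0.331800 / 0.624100 × 100 = 53.2

53.2%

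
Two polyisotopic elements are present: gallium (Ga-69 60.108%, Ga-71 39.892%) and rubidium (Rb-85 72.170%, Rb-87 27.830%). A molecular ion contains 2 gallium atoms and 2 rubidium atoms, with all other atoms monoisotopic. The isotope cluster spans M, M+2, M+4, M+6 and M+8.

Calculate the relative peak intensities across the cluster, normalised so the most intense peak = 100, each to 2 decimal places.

Gallium pattern (n=2): 0.36129717 : 0.47956567 : 0.15913717
Rubidium pattern (n=2): 0.52085089 : 0.40169822 : 0.07745089
Convolve the two distributions (both contribute in 2-u steps):
  M: 0.36129717×0.52085089 = 0.188182
  M+2: 0.36129717×0.40169822 + 0.47956567×0.52085089 = 0.394915
  M+4: 0.36129717×0.07745089 + 0.47956567×0.40169822 + 0.15913717×0.52085089 = 0.303510
  M+6: 0.47956567×0.07745089 + 0.15913717×0.40169822 = 0.101068
  M+8: 0.15913717×0.07745089 = 0.012325
Scale to base peak (0.394915) = 100: 47.65 : 100.00 : 76.85 : 25.59 : 3.12

47.65 : 100.00 : 76.85 : 25.59 : 3.12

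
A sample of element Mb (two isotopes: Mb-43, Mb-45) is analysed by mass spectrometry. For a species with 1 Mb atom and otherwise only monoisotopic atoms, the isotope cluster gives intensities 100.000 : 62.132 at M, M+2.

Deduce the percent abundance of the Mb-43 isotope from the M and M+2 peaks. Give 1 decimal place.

61.7%

Write p for the Mb-43 fraction. I(M+2)/I(M) = [C(1,1)·p^0·(1−p)] / p^1 = 1·(1−p)/p = 62.132/100.000 = 0.6213
(1−p)/p = 0.6213/1 = 0.6213  ⇒  p = 1/(1 + 0.6213) = 0.6168
Mb-43: 61.7%, Mb-45: 38.3%.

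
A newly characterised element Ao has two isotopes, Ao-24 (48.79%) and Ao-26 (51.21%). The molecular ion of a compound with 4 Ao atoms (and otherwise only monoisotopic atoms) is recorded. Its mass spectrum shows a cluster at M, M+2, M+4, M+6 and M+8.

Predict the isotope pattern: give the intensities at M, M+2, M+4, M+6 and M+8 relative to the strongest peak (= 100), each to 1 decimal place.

The 4 Ao atoms are independent, so intensities follow the terms of (0.4879 + 0.5121)^4.
P(M) = 0.4879^4 = 0.056666
P(M+2) = 4 × 0.4879^3 × 0.5121^1 = 0.237907
P(M+4) = 6 × 0.4879^2 × 0.5121^2 = 0.374561
P(M+6) = 4 × 0.4879^1 × 0.5121^3 = 0.262093
P(M+8) = 0.5121^4 = 0.068773
The M+4 peak is largest (0.374561); scaling to 100 gives 15.1 : 63.5 : 100.0 : 70.0 : 18.4.

15.1 : 63.5 : 100.0 : 70.0 : 18.4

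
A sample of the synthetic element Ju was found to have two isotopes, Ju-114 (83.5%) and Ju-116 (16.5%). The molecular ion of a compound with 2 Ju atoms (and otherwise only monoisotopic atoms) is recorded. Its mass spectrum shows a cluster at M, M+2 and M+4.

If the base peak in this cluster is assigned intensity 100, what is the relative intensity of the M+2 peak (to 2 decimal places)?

39.52

(0.835 + 0.165)^2 gives M 0.6972, M+2 0.2756, M+4 0.0272; the largest is M.
P(M) = C(2,0) × 0.835^2 × 0.165^0 = 1 × 0.697225 × 1.0000 = 0.697225 (base)
P(M+2) = C(2,1) × 0.835^1 × 0.165^1 = 2 × 0.8350 × 0.1650 = 0.275550
Relative intensity = 0.275550 / 0.697225 × 100 = 39.52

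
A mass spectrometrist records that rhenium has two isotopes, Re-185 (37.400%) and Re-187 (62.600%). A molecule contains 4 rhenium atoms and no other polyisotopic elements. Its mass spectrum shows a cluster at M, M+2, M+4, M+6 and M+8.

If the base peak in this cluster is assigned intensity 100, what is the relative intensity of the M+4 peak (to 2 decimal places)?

Binomial terms of (0.37400 + 0.62600)^4: M 0.0196, M+2 0.1310, M+4 0.3289, M+6 0.3670, M+8 0.1536 → M+6 is the base peak.
P(M+6) = C(4,3) × 0.37400^1 × 0.62600^3 = 4 × 0.3740 × 0.24531438 = 0.366990 (base)
P(M+4) = C(4,2) × 0.37400^2 × 0.62600^2 = 6 × 0.139876 × 0.391876 = 0.328884
Relative intensity = 0.328884 / 0.366990 × 100 = 89.62

89.62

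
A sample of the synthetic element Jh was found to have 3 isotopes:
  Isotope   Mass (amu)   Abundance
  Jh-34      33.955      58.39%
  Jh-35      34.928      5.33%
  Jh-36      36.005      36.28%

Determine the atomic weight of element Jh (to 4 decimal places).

Average mass = Σ (abundance × isotope mass) = 0.5839 × 33.955 + 0.0533 × 34.928 + 0.3628 × 36.005
= 19.82632 + 1.86166 + 13.06261 = 34.75059 amu

34.7506 amu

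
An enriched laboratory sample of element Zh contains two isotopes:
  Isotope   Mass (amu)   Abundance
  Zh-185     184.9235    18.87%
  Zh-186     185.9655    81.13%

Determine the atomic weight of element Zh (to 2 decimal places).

185.77 amu

Average mass = Σ (abundance × isotope mass) = 0.1887 × 184.9235 + 0.8113 × 185.9655
= 34.89506 + 150.87381 = 185.76887 amu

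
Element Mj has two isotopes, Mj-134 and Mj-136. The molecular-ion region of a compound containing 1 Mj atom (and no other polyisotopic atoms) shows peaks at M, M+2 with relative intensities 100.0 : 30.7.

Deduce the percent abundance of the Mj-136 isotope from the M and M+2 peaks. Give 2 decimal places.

23.49%

Let p = fractional abundance of Mj-134. I(M+2)/I(M) = [C(1,1)·p^0·(1−p)] / p^1 = 1·(1−p)/p = 30.7/100.0 = 0.3070
(1−p)/p = 0.3070/1 = 0.3070  ⇒  p = 1/(1 + 0.3070) = 0.7651
Mj-134: 76.51%, Mj-136: 23.49%.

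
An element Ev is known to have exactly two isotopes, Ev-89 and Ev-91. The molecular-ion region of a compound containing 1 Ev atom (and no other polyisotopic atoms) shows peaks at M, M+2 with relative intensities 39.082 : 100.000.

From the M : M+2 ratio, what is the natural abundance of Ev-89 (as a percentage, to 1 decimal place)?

28.1%

Let p = fractional abundance of Ev-89. I(M+2)/I(M) = [C(1,1)·p^0·(1−p)] / p^1 = 1·(1−p)/p = 100.000/39.082 = 2.5587
(1−p)/p = 2.5587/1 = 2.5587  ⇒  p = 1/(1 + 2.5587) = 0.2810
Ev-89: 28.1%, Ev-91: 71.9%.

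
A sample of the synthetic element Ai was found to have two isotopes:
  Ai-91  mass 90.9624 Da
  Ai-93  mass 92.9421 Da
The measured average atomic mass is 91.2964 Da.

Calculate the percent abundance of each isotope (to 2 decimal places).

Ai-91: 83.13%, Ai-93: 16.87%

With x = fraction of Ai-91 (so Ai-93 is 1 − x):
90.9624·x + 92.9421·(1 − x) = 91.2964
(90.9624 − 92.9421)·x = 91.2964 − 92.9421
x = -1.6457 / -1.9797 = 0.83129 → 83.13% Ai-91, 16.87% Ai-93.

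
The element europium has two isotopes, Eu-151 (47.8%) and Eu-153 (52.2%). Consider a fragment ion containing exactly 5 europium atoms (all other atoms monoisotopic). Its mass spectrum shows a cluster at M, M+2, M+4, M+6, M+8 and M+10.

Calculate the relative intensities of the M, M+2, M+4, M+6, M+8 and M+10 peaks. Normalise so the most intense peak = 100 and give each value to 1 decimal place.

The 5 Eu atoms are independent, so intensities follow the terms of (0.478 + 0.522)^5.
P(M) = 0.478^5 = 0.024954
P(M+2) = 5 × 0.478^4 × 0.522^1 = 0.136255
P(M+4) = 10 × 0.478^3 × 0.522^2 = 0.297594
P(M+6) = 10 × 0.478^2 × 0.522^3 = 0.324988
P(M+8) = 5 × 0.478^1 × 0.522^4 = 0.177452
P(M+10) = 0.522^5 = 0.038757
The M+6 peak is largest (0.324988); scaling to 100 gives 7.7 : 41.9 : 91.6 : 100.0 : 54.6 : 11.9.

7.7 : 41.9 : 91.6 : 100.0 : 54.6 : 11.9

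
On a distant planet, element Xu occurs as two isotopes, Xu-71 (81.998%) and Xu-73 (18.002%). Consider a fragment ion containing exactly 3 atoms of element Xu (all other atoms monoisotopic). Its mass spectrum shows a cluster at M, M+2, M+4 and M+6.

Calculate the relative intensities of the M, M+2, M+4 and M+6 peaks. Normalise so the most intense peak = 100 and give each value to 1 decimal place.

The 3 Xu atoms are independent, so intensities follow the terms of (0.81998 + 0.18002)^3.
P(M) = 0.81998^3 = 0.551328
P(M+2) = 3 × 0.81998^2 × 0.18002^1 = 0.363119
P(M+4) = 3 × 0.81998^1 × 0.18002^2 = 0.079720
P(M+6) = 0.18002^3 = 0.005834
The M peak is largest (0.551328); scaling to 100 gives 100.0 : 65.9 : 14.5 : 1.1.

100.0 : 65.9 : 14.5 : 1.1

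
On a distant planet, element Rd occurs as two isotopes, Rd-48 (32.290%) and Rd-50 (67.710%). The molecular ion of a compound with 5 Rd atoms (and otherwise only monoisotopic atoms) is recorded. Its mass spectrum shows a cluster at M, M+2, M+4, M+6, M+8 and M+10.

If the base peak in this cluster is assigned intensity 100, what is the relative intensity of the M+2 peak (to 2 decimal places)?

10.85

Term probabilities: M 0.0035, M+2 0.0368, M+4 0.1544, M+6 0.3237, M+8 0.3394, M+10 0.1423. Base peak = M+8.
P(M+8) = C(5,4) × 0.32290^1 × 0.67710^4 = 5 × 0.3229 × 0.21018962 = 0.339351 (base)
P(M+2) = C(5,1) × 0.32290^4 × 0.67710^1 = 5 × 0.01087107 × 0.6771 = 0.036804
Relative intensity = 0.036804 / 0.339351 × 100 = 10.85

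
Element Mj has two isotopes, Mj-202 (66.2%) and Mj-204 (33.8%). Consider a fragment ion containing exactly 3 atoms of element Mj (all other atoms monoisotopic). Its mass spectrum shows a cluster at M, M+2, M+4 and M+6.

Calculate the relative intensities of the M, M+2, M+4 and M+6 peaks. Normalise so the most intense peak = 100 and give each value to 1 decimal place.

65.3 : 100.0 : 51.1 : 8.7

Expanding (0.662 + 0.338)^3:
P(M) = 0.662^3 = 0.290118
P(M+2) = 3 × 0.662^2 × 0.338^1 = 0.444379
P(M+4) = 3 × 0.662^1 × 0.338^2 = 0.226889
P(M+6) = 0.338^3 = 0.038614
The M+2 peak is largest (0.444379); scaling to 100 gives 65.3 : 100.0 : 51.1 : 8.7.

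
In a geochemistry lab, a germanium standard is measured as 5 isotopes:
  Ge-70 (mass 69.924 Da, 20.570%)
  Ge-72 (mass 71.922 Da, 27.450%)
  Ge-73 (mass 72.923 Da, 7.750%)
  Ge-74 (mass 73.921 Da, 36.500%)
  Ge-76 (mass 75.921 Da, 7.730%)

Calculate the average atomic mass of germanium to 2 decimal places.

72.63 Da

Average mass = Σ (abundance × isotope mass) = 0.20570 × 69.924 + 0.27450 × 71.922 + 0.07750 × 72.923 + 0.36500 × 73.921 + 0.07730 × 75.921
= 14.3834 + 19.7426 + 5.6515 + 26.9812 + 5.8687 = 72.6274 Da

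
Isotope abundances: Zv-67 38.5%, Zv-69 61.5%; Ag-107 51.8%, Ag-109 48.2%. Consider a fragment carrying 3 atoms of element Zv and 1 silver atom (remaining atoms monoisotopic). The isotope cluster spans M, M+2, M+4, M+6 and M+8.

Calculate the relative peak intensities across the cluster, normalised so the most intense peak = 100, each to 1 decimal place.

Element Zv pattern (n=3): 0.05706663 : 0.27347512 : 0.43684987 : 0.23260837
Silver pattern (n=1): 0.5180 : 0.4820
Convolve the two distributions (both contribute in 2-u steps):
  M: 0.05706663×0.5180 = 0.029561
  M+2: 0.05706663×0.4820 + 0.27347512×0.5180 = 0.169166
  M+4: 0.27347512×0.4820 + 0.43684987×0.5180 = 0.358103
  M+6: 0.43684987×0.4820 + 0.23260837×0.5180 = 0.331053
  M+8: 0.23260837×0.4820 = 0.112117
Scale to base peak (0.358103) = 100: 8.3 : 47.2 : 100.0 : 92.4 : 31.3

8.3 : 47.2 : 100.0 : 92.4 : 31.3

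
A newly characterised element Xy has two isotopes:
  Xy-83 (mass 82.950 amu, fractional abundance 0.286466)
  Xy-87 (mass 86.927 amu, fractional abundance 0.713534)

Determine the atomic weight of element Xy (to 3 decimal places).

Average mass = Σ (abundance × isotope mass) = 0.286466 × 82.950 + 0.713534 × 86.927
= 23.7624 + 62.0254 = 85.7878 amu

85.788 amu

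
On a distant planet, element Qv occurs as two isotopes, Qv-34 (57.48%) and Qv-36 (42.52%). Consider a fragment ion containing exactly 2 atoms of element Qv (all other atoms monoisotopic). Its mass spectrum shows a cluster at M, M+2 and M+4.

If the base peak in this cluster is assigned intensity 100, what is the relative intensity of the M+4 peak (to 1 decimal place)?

37.0

Binomial terms of (0.5748 + 0.4252)^2: M 0.3304, M+2 0.4888, M+4 0.1808 → M+2 is the base peak.
P(M+2) = C(2,1) × 0.5748^1 × 0.4252^1 = 2 × 0.5748 × 0.4252 = 0.488810 (base)
P(M+4) = C(2,2) × 0.5748^0 × 0.4252^2 = 1 × 1.0000 × 0.18079504 = 0.180795
Relative intensity = 0.180795 / 0.488810 × 100 = 37.0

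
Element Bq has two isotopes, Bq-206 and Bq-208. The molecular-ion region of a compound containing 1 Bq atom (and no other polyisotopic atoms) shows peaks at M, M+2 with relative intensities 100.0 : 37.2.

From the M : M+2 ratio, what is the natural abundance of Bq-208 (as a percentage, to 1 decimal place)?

27.1%

If p is the fraction of Bq that is Bq-206, then I(M+2)/I(M) = [C(1,1)·p^0·(1−p)] / p^1 = 1·(1−p)/p = 37.2/100.0 = 0.3720
(1−p)/p = 0.3720/1 = 0.3720  ⇒  p = 1/(1 + 0.3720) = 0.7289
Bq-206: 72.9%, Bq-208: 27.1%.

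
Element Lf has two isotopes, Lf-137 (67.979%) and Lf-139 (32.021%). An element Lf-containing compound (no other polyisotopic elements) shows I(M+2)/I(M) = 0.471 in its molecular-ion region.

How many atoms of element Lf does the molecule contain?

1

The M+2/M ratio from n Lf atoms is n · q/p = n · 0.32021/0.67979.
n = 0.471 × 0.67979/0.32021 = 1.00 ≈ 1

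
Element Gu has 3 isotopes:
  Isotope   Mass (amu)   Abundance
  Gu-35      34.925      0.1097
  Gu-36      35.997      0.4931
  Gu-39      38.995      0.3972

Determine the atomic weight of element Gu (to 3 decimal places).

37.070 amu

Ar = Σ fᵢ·mᵢ = 0.1097 × 34.925 + 0.4931 × 35.997 + 0.3972 × 38.995
= 3.8313 + 17.7501 + 15.4888 = 37.0702 amu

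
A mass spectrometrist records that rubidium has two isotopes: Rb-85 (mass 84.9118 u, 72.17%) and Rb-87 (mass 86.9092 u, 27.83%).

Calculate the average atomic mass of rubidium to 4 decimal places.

Average mass = Σ (abundance × isotope mass) = 0.7217 × 84.9118 + 0.2783 × 86.9092
= 61.28085 + 24.18683 = 85.46768 u

85.4677 u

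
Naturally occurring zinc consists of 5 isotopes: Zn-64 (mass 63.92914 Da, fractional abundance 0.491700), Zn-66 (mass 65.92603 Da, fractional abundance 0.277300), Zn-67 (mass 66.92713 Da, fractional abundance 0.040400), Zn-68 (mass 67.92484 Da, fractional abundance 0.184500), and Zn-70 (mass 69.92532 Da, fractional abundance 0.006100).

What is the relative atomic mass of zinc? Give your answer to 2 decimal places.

Weight each isotope mass by its fractional abundance: 0.491700 × 63.92914 + 0.277300 × 65.92603 + 0.040400 × 66.92713 + 0.184500 × 67.92484 + 0.006100 × 69.92532
= 31.433958 + 18.281288 + 2.703856 + 12.532133 + 0.426544 = 65.377779 Da

65.38 Da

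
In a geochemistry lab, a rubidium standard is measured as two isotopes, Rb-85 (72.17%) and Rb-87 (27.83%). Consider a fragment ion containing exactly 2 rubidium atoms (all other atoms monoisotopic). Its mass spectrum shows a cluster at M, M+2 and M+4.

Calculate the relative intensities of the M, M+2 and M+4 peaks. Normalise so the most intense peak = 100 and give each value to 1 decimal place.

100.0 : 77.1 : 14.9

The 2 Rb atoms are independent, so intensities follow the terms of (0.7217 + 0.2783)^2.
P(M) = 0.7217^2 = 0.520851
P(M+2) = 2 × 0.7217^1 × 0.2783^1 = 0.401698
P(M+4) = 0.2783^2 = 0.077451
The M peak is largest (0.520851); scaling to 100 gives 100.0 : 77.1 : 14.9.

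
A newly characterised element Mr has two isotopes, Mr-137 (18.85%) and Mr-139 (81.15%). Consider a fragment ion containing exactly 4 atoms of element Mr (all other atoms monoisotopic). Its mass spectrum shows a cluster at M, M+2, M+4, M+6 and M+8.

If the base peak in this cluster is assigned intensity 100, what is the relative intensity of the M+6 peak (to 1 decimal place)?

92.9

(0.1885 + 0.8115)^4 gives M 0.0013, M+2 0.0217, M+4 0.1404, M+6 0.4029, M+8 0.4337; the largest is M+8.
P(M+8) = C(4,4) × 0.1885^0 × 0.8115^4 = 1 × 1.0000 × 0.43366472 = 0.433665 (base)
P(M+6) = C(4,3) × 0.1885^1 × 0.8115^3 = 4 × 0.1885 × 0.53439892 = 0.402937
Relative intensity = 0.402937 / 0.433665 × 100 = 92.9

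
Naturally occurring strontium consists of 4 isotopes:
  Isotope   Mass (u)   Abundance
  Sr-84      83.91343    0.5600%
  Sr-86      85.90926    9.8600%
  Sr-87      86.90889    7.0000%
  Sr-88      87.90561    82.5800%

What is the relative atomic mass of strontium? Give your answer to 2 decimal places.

87.62 u

Weight each isotope mass by its fractional abundance: 0.005600 × 83.91343 + 0.098600 × 85.90926 + 0.070000 × 86.90889 + 0.825800 × 87.90561
= 0.469915 + 8.470653 + 6.083622 + 72.592453 = 87.616643 u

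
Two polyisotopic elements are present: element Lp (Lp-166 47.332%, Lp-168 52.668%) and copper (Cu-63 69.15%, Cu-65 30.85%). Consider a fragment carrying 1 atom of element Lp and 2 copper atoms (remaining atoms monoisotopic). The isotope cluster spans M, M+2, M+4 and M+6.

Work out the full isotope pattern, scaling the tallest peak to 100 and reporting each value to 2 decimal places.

49.88 : 100.00 : 59.45 : 11.05

Element Lp pattern (n=1): 0.47332 : 0.52668
Copper pattern (n=2): 0.47817225 : 0.4266555 : 0.09517225
Convolve the two distributions (both contribute in 2-u steps):
  M: 0.47332×0.47817225 = 0.226328
  M+2: 0.47332×0.4266555 + 0.52668×0.47817225 = 0.453788
  M+4: 0.47332×0.09517225 + 0.52668×0.4266555 = 0.269758
  M+6: 0.52668×0.09517225 = 0.050125
Scale to base peak (0.453788) = 100: 49.88 : 100.00 : 59.45 : 11.05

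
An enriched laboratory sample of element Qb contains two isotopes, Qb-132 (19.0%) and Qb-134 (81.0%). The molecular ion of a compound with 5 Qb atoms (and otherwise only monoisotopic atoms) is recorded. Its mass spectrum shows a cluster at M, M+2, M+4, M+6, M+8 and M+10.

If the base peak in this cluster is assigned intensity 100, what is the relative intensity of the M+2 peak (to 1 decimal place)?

1.3

Term probabilities: M 0.0002, M+2 0.0053, M+4 0.0450, M+6 0.1919, M+8 0.4089, M+10 0.3487. Base peak = M+8.
P(M+8) = C(5,4) × 0.190^1 × 0.810^4 = 5 × 0.1900 × 0.43046721 = 0.408944 (base)
P(M+2) = C(5,1) × 0.190^4 × 0.810^1 = 5 × 0.00130321 × 0.8100 = 0.005278
Relative intensity = 0.005278 / 0.408944 × 100 = 1.3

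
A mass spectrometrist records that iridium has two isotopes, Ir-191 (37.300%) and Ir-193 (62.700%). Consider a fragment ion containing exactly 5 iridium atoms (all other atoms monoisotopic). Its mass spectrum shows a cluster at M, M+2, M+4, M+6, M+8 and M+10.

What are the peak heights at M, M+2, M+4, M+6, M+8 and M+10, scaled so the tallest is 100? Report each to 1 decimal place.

Each Ir atom is independently Ir-191 (p = 0.37300) or Ir-193 (q = 0.62700); the cluster is the binomial expansion (p + q)^5.
P(M) = 0.37300^5 = 0.007220
P(M+2) = 5 × 0.37300^4 × 0.62700^1 = 0.060684
P(M+4) = 10 × 0.37300^3 × 0.62700^2 = 0.204015
P(M+6) = 10 × 0.37300^2 × 0.62700^3 = 0.342942
P(M+8) = 5 × 0.37300^1 × 0.62700^4 = 0.288237
P(M+10) = 0.62700^5 = 0.096903
The M+6 peak is largest (0.342942); scaling to 100 gives 2.1 : 17.7 : 59.5 : 100.0 : 84.0 : 28.3.

2.1 : 17.7 : 59.5 : 100.0 : 84.0 : 28.3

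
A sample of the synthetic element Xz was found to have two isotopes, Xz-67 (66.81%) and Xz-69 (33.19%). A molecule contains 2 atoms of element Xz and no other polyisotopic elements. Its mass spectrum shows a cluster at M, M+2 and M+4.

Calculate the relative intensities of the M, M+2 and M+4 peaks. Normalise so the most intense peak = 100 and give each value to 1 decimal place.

The 2 Xz atoms are independent, so intensities follow the terms of (0.6681 + 0.3319)^2.
P(M) = 0.6681^2 = 0.446358
P(M+2) = 2 × 0.6681^1 × 0.3319^1 = 0.443485
P(M+4) = 0.3319^2 = 0.110158
The M peak is largest (0.446358); scaling to 100 gives 100.0 : 99.4 : 24.7.

100.0 : 99.4 : 24.7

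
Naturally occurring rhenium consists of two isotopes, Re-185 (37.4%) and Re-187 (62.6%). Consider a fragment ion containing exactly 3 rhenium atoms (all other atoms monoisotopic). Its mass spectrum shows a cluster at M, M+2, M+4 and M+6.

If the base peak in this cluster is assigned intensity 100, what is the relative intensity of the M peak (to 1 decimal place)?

Term probabilities: M 0.0523, M+2 0.2627, M+4 0.4397, M+6 0.2453. Base peak = M+4.
P(M+4) = C(3,2) × 0.374^1 × 0.626^2 = 3 × 0.3740 × 0.391876 = 0.439685 (base)
P(M) = C(3,0) × 0.374^3 × 0.626^0 = 1 × 0.05231362 × 1.0000 = 0.052314
Relative intensity = 0.052314 / 0.439685 × 100 = 11.9

11.9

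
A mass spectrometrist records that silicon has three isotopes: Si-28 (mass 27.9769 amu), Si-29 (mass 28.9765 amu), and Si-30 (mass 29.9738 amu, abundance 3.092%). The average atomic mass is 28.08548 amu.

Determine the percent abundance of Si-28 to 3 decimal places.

The remaining 96.908% is split between Si-28 (fraction x) and Si-29 (fraction 0.96908 − x).
Substituting: 27.9769x + 28.9765(0.96908 − x) = 27.158690104
(27.9769 − 28.9765)x = -0.921856516  ⇒  x = 0.92223, y = 0.04685
Si-28: 92.223%, Si-29: 4.685%.

92.223%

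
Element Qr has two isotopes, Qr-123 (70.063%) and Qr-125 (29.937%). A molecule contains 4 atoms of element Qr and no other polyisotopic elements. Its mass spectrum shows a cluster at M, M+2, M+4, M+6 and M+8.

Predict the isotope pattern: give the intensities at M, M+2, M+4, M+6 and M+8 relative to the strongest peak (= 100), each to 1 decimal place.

58.5 : 100.0 : 64.1 : 18.3 : 2.0

The 4 Qr atoms are independent, so intensities follow the terms of (0.70063 + 0.29937)^4.
P(M) = 0.70063^4 = 0.240966
P(M+2) = 4 × 0.70063^3 × 0.29937^1 = 0.411846
P(M+4) = 6 × 0.70063^2 × 0.29937^2 = 0.263964
P(M+6) = 4 × 0.70063^1 × 0.29937^3 = 0.075192
P(M+8) = 0.29937^4 = 0.008032
The M+2 peak is largest (0.411846); scaling to 100 gives 58.5 : 100.0 : 64.1 : 18.3 : 2.0.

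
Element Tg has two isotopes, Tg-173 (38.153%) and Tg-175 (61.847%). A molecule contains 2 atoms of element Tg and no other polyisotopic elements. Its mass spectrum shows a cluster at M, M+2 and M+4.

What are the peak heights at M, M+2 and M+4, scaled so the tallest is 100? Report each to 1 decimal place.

The 2 Tg atoms are independent, so intensities follow the terms of (0.38153 + 0.61847)^2.
P(M) = 0.38153^2 = 0.145565
P(M+2) = 2 × 0.38153^1 × 0.61847^1 = 0.471930
P(M+4) = 0.61847^2 = 0.382505
The M+2 peak is largest (0.471930); scaling to 100 gives 30.8 : 100.0 : 81.1.

30.8 : 100.0 : 81.1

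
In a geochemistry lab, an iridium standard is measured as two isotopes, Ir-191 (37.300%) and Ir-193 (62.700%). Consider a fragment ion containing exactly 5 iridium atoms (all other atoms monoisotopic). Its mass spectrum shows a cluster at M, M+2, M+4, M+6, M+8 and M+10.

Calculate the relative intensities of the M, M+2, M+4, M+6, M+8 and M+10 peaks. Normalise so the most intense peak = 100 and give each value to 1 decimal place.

2.1 : 17.7 : 59.5 : 100.0 : 84.0 : 28.3

Expanding (0.37300 + 0.62700)^5:
P(M) = 0.37300^5 = 0.007220
P(M+2) = 5 × 0.37300^4 × 0.62700^1 = 0.060684
P(M+4) = 10 × 0.37300^3 × 0.62700^2 = 0.204015
P(M+6) = 10 × 0.37300^2 × 0.62700^3 = 0.342942
P(M+8) = 5 × 0.37300^1 × 0.62700^4 = 0.288237
P(M+10) = 0.62700^5 = 0.096903
The M+6 peak is largest (0.342942); scaling to 100 gives 2.1 : 17.7 : 59.5 : 100.0 : 84.0 : 28.3.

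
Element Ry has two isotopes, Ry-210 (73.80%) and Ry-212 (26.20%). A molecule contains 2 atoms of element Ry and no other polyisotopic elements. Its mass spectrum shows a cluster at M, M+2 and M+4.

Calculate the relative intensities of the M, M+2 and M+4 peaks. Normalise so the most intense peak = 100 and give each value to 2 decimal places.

100.00 : 71.00 : 12.60

Each Ry atom is independently Ry-210 (p = 0.7380) or Ry-212 (q = 0.2620); the cluster is the binomial expansion (p + q)^2.
P(M) = 0.7380^2 = 0.544644
P(M+2) = 2 × 0.7380^1 × 0.2620^1 = 0.386712
P(M+4) = 0.2620^2 = 0.068644
The M peak is largest (0.544644); scaling to 100 gives 100.00 : 71.00 : 12.60.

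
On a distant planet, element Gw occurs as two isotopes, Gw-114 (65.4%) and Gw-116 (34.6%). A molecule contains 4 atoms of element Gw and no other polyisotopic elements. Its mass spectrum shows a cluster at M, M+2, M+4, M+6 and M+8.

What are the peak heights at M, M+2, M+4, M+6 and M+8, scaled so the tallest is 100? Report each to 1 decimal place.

47.3 : 100.0 : 79.4 : 28.0 : 3.7

Expanding (0.654 + 0.346)^4:
P(M) = 0.654^4 = 0.182941
P(M+2) = 4 × 0.654^3 × 0.346^1 = 0.387141
P(M+4) = 6 × 0.654^2 × 0.346^2 = 0.307227
P(M+6) = 4 × 0.654^1 × 0.346^3 = 0.108359
P(M+8) = 0.346^4 = 0.014332
The M+2 peak is largest (0.387141); scaling to 100 gives 47.3 : 100.0 : 79.4 : 28.0 : 3.7.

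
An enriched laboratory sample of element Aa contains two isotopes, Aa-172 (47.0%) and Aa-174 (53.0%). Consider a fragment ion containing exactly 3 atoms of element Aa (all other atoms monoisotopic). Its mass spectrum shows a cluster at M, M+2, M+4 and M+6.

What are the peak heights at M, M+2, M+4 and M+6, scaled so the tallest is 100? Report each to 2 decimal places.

26.21 : 88.68 : 100.00 : 37.59

The 3 Aa atoms are independent, so intensities follow the terms of (0.470 + 0.530)^3.
P(M) = 0.470^3 = 0.103823
P(M+2) = 3 × 0.470^2 × 0.530^1 = 0.351231
P(M+4) = 3 × 0.470^1 × 0.530^2 = 0.396069
P(M+6) = 0.530^3 = 0.148877
The M+4 peak is largest (0.396069); scaling to 100 gives 26.21 : 88.68 : 100.00 : 37.59.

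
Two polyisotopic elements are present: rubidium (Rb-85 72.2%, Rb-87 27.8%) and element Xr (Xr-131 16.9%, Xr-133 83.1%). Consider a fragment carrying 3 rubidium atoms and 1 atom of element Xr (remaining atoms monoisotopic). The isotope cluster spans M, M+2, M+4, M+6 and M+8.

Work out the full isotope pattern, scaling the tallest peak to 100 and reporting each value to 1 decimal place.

16.3 : 99.1 : 100.0 : 36.6 : 4.6

Rubidium pattern (n=3): 0.37636705 : 0.43475086 : 0.16739714 : 0.02148495
Element Xr pattern (n=1): 0.1690 : 0.8310
Convolve the two distributions (both contribute in 2-u steps):
  M: 0.37636705×0.1690 = 0.063606
  M+2: 0.37636705×0.8310 + 0.43475086×0.1690 = 0.386234
  M+4: 0.43475086×0.8310 + 0.16739714×0.1690 = 0.389568
  M+6: 0.16739714×0.8310 + 0.02148495×0.1690 = 0.142738
  M+8: 0.02148495×0.8310 = 0.017854
Scale to base peak (0.389568) = 100: 16.3 : 99.1 : 100.0 : 36.6 : 4.6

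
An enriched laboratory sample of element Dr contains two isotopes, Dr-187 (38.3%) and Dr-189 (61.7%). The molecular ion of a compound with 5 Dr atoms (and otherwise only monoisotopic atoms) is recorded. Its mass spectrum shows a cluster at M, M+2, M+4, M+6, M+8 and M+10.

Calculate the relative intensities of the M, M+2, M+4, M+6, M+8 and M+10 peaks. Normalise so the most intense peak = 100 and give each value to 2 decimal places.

Each Dr atom is independently Dr-187 (p = 0.383) or Dr-189 (q = 0.617); the cluster is the binomial expansion (p + q)^5.
P(M) = 0.383^5 = 0.008241
P(M+2) = 5 × 0.383^4 × 0.617^1 = 0.066382
P(M+4) = 10 × 0.383^3 × 0.617^2 = 0.213878
P(M+6) = 10 × 0.383^2 × 0.617^3 = 0.344551
P(M+8) = 5 × 0.383^1 × 0.617^4 = 0.277530
P(M+10) = 0.617^5 = 0.089418
The M+6 peak is largest (0.344551); scaling to 100 gives 2.39 : 19.27 : 62.07 : 100.00 : 80.55 : 25.95.

2.39 : 19.27 : 62.07 : 100.00 : 80.55 : 25.95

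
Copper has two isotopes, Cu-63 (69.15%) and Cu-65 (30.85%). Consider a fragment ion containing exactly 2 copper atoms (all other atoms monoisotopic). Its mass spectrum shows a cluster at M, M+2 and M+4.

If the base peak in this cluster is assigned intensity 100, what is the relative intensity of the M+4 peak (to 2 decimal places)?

Term probabilities: M 0.4782, M+2 0.4267, M+4 0.0952. Base peak = M.
P(M) = C(2,0) × 0.6915^2 × 0.3085^0 = 1 × 0.47817225 × 1.0000 = 0.478172 (base)
P(M+4) = C(2,2) × 0.6915^0 × 0.3085^2 = 1 × 1.0000 × 0.09517225 = 0.095172
Relative intensity = 0.095172 / 0.478172 × 100 = 19.90

19.90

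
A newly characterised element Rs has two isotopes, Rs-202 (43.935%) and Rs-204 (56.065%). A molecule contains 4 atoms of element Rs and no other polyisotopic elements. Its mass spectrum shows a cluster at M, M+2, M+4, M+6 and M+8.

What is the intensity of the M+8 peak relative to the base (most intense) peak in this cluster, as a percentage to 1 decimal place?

27.1%

(0.43935 + 0.56065)^4 gives M 0.0373, M+2 0.1902, M+4 0.3640, M+6 0.3097, M+8 0.0988; the largest is M+4.
P(M+4) = C(4,2) × 0.43935^2 × 0.56065^2 = 6 × 0.19302842 × 0.31432842 = 0.364046 (base)
P(M+8) = C(4,4) × 0.43935^0 × 0.56065^4 = 1 × 1.0000 × 0.09880236 = 0.098802
Relative intensity = 0.098802 / 0.364046 × 100 = 27.1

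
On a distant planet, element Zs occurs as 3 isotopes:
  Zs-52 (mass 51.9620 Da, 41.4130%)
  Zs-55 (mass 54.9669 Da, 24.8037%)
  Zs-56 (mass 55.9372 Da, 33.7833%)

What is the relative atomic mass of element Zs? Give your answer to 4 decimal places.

54.0503 Da

The abundance-weighted mean is 0.414130 × 51.9620 + 0.248037 × 54.9669 + 0.337833 × 55.9372
= 21.51902 + 13.63382 + 18.89743 = 54.05027 Da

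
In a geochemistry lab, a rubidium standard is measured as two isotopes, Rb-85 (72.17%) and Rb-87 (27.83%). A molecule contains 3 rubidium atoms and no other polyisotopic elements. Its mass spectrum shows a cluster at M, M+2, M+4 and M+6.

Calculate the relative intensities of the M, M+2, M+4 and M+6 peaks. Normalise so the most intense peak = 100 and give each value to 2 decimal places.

Each Rb atom is independently Rb-85 (p = 0.7217) or Rb-87 (q = 0.2783); the cluster is the binomial expansion (p + q)^3.
P(M) = 0.7217^3 = 0.375898
P(M+2) = 3 × 0.7217^2 × 0.2783^1 = 0.434858
P(M+4) = 3 × 0.7217^1 × 0.2783^2 = 0.167689
P(M+6) = 0.2783^3 = 0.021555
The M+2 peak is largest (0.434858); scaling to 100 gives 86.44 : 100.00 : 38.56 : 4.96.

86.44 : 100.00 : 38.56 : 4.96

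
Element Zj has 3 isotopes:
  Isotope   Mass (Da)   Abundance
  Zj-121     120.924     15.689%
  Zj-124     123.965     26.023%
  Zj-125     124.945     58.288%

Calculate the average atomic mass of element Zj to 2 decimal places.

124.06 Da

The abundance-weighted mean is 0.15689 × 120.924 + 0.26023 × 123.965 + 0.58288 × 124.945
= 18.9718 + 32.2594 + 72.8279 = 124.0591 Da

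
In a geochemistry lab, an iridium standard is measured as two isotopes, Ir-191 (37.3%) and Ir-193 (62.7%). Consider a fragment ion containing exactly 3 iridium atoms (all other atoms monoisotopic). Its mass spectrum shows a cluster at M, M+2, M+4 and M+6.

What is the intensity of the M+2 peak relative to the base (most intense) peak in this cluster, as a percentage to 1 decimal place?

(0.373 + 0.627)^3 gives M 0.0519, M+2 0.2617, M+4 0.4399, M+6 0.2465; the largest is M+4.
P(M+4) = C(3,2) × 0.373^1 × 0.627^2 = 3 × 0.3730 × 0.393129 = 0.439911 (base)
P(M+2) = C(3,1) × 0.373^2 × 0.627^1 = 3 × 0.139129 × 0.6270 = 0.261702
Relative intensity = 0.261702 / 0.439911 × 100 = 59.5

59.5%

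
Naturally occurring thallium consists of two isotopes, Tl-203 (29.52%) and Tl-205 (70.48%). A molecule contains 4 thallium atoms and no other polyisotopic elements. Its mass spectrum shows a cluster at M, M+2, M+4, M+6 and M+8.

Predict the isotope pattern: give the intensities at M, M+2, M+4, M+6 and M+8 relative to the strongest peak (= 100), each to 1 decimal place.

Expanding (0.2952 + 0.7048)^4:
P(M) = 0.2952^4 = 0.007594
P(M+2) = 4 × 0.2952^3 × 0.7048^1 = 0.072523
P(M+4) = 6 × 0.2952^2 × 0.7048^2 = 0.259726
P(M+6) = 4 × 0.2952^1 × 0.7048^3 = 0.413403
P(M+8) = 0.7048^4 = 0.246754
The M+6 peak is largest (0.413403); scaling to 100 gives 1.8 : 17.5 : 62.8 : 100.0 : 59.7.

1.8 : 17.5 : 62.8 : 100.0 : 59.7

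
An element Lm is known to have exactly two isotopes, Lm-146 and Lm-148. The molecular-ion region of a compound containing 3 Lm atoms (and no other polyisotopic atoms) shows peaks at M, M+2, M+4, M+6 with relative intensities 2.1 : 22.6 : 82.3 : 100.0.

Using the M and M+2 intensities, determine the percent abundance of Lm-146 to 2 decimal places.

Let p = fractional abundance of Lm-146. I(M+2)/I(M) = [C(3,1)·p^2·(1−p)] / p^3 = 3·(1−p)/p = 22.6/2.1 = 10.7619
(1−p)/p = 10.7619/3 = 3.5873  ⇒  p = 1/(1 + 3.5873) = 0.2180
Lm-146: 21.80%, Lm-148: 78.20%.

21.80%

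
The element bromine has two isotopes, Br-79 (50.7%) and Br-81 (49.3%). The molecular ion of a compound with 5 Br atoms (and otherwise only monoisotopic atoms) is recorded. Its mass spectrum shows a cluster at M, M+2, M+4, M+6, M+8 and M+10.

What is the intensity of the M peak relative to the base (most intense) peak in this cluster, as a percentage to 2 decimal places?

Term probabilities: M 0.0335, M+2 0.1629, M+4 0.3168, M+6 0.3080, M+8 0.1497, M+10 0.0291. Base peak = M+4.
P(M+4) = C(5,2) × 0.507^3 × 0.493^2 = 10 × 0.13032384 × 0.243049 = 0.316751 (base)
P(M) = C(5,0) × 0.507^5 × 0.493^0 = 1 × 0.03349961 × 1.0000 = 0.033500
Relative intensity = 0.033500 / 0.316751 × 100 = 10.58

10.58%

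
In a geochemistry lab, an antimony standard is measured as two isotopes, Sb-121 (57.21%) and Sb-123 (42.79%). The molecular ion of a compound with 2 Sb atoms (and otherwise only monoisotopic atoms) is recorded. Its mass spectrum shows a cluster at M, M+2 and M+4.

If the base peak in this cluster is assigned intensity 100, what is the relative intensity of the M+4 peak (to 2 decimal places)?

Term probabilities: M 0.3273, M+2 0.4896, M+4 0.1831. Base peak = M+2.
P(M+2) = C(2,1) × 0.5721^1 × 0.4279^1 = 2 × 0.5721 × 0.4279 = 0.489603 (base)
P(M+4) = C(2,2) × 0.5721^0 × 0.4279^2 = 1 × 1.0000 × 0.18309841 = 0.183098
Relative intensity = 0.183098 / 0.489603 × 100 = 37.40

37.40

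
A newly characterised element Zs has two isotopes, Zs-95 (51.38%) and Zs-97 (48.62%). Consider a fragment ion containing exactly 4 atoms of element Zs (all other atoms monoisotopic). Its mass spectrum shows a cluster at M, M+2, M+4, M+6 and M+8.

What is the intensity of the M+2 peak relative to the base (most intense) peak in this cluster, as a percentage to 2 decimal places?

70.45%

(0.5138 + 0.4862)^4 gives M 0.0697, M+2 0.2638, M+4 0.3744, M+6 0.2362, M+8 0.0559; the largest is M+4.
P(M+4) = C(4,2) × 0.5138^2 × 0.4862^2 = 6 × 0.26399044 × 0.23639044 = 0.374429 (base)
P(M+2) = C(4,1) × 0.5138^3 × 0.4862^1 = 4 × 0.13563829 × 0.4862 = 0.263789
Relative intensity = 0.263789 / 0.374429 × 100 = 70.45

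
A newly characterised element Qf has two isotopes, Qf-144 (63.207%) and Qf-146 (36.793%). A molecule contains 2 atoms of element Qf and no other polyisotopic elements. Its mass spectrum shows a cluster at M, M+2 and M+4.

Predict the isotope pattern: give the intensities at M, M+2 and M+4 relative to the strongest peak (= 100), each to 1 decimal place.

85.9 : 100.0 : 29.1

Expanding (0.63207 + 0.36793)^2:
P(M) = 0.63207^2 = 0.399512
P(M+2) = 2 × 0.63207^1 × 0.36793^1 = 0.465115
P(M+4) = 0.36793^2 = 0.135372
The M+2 peak is largest (0.465115); scaling to 100 gives 85.9 : 100.0 : 29.1.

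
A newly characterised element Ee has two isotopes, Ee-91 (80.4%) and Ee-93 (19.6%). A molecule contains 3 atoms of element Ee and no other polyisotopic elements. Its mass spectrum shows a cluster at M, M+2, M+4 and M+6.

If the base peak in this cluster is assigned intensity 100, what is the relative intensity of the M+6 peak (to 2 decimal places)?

1.45

Term probabilities: M 0.5197, M+2 0.3801, M+4 0.0927, M+6 0.0075. Base peak = M.
P(M) = C(3,0) × 0.804^3 × 0.196^0 = 1 × 0.51971846 × 1.0000 = 0.519718 (base)
P(M+6) = C(3,3) × 0.804^0 × 0.196^3 = 1 × 1.0000 × 0.00752954 = 0.007530
Relative intensity = 0.007530 / 0.519718 × 100 = 1.45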